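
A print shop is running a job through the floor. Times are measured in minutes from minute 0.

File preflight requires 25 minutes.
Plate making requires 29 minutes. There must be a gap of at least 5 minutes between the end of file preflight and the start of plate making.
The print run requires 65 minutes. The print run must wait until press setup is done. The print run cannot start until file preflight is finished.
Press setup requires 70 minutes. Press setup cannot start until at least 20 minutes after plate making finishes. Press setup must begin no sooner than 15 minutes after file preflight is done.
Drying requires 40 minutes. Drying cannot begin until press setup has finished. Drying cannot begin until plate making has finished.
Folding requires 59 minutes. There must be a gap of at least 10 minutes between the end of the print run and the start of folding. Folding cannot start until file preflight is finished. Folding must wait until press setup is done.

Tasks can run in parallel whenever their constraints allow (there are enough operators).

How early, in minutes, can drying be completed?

File preflight can start immediately at minute 0; it finishes at minute 25.
Plate making cannot begin until file preflight (finishes minute 25, plus 5-minute gap → minute 30). It runs from minute 30 to 30 + 29 = minute 59.
Press setup has to wait for plate making (finishes minute 59, plus 20-minute gap → minute 79); file preflight (finishes minute 25, plus 15-minute gap → minute 40). The latest of these is minute 79, so press setup runs minute 79 to 79 + 70 = minute 149.
For drying: press setup (finishes minute 149); plate making (finishes minute 59). Taking the maximum gives a start of minute 149, and it finishes at 149 + 40 = minute 189.

189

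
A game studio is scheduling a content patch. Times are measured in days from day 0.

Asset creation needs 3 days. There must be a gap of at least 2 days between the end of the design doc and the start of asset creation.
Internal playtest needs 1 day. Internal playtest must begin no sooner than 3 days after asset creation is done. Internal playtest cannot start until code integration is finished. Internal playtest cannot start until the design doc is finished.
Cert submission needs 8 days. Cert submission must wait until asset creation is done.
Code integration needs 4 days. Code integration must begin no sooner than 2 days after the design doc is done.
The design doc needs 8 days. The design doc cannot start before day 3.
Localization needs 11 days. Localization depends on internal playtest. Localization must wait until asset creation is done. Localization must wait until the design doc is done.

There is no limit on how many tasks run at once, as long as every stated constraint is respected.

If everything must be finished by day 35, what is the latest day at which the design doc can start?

To finish by day 35, localization (duration 11) must start no later than day 24.
Internal playtest feeds into localization (must start by day 24); so internal playtest must finish by day 24 and therefore start by day 23.
Cert submission must finish by day 35; it takes 8 days, so it must start by 35 − 8 = day 27.
Asset creation must finish in time for internal playtest (must start by day 23, minus 3-day gap → day 20); localization (must start by day 24); cert submission (must start by day 27). The tightest is day 20, so asset creation must start by 20 − 3 = day 17.
Code integration has to be done before internal playtest (must start by day 23). That means finishing by day 23, i.e. starting by 23 − 4 = day 19.
The design doc must finish in time for asset creation (must start by day 17, minus 2-day gap → day 15); code integration (must start by day 19, minus 2-day gap → day 17); internal playtest (must start by day 23); localization (must start by day 24). The tightest is day 15, so the design doc must start by 15 − 8 = day 7.

7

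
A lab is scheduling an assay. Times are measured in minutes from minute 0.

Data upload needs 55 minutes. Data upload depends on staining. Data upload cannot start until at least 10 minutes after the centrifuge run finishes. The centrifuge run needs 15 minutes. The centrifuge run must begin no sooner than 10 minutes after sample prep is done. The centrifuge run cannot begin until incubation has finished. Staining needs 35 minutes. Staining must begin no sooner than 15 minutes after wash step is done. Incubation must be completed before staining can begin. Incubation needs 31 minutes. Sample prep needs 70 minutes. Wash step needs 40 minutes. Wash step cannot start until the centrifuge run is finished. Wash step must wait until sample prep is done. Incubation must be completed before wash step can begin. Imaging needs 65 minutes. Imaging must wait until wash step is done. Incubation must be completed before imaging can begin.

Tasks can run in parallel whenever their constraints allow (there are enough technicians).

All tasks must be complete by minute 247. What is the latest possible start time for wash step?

Nothing follows data upload; the deadline of minute 247 is its only limit. It must start by 247 − 55 = minute 192.
Staining must finish before data upload (must start by minute 192). With a 35-minute duration, staining must start by 192 − 35 = minute 157.
Nothing follows imaging; the deadline of minute 247 is its only limit. It must start by 247 − 65 = minute 182.
Wash step has several dependents: staining (must start by minute 157, minus 15-minute gap → minute 142); imaging (must start by minute 182). The earliest of those limits is minute 142, so wash step must start by 142 − 40 = minute 102.

102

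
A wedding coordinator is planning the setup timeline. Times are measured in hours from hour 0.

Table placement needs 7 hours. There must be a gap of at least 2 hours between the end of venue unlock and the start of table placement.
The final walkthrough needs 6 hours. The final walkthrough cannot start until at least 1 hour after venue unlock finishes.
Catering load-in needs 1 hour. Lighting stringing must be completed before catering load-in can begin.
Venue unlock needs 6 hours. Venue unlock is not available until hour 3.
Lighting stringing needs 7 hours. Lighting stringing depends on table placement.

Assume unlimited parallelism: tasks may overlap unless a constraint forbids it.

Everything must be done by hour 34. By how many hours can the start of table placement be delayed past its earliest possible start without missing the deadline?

Venue unlock waits on its own release at hour 3, so it starts at hour 3 and finishes at 3 + 6 = hour 9.
Table placement waits on venue unlock (finishes hour 9, plus 2-hour gap → hour 11), so it starts at hour 11 and finishes at 11 + 7 = hour 18.

Working backward from the deadline:
To finish by hour 34, catering load-in (duration 1) must start no later than hour 33.
Lighting stringing has to be done before catering load-in (must start by hour 33). That means finishing by hour 33, i.e. starting by 33 − 7 = hour 26.
Table placement has to be done before lighting stringing (must start by hour 26). That means finishing by hour 26, i.e. starting by 26 − 7 = hour 19.
So table placement can start as early as hour 11 and as late as hour 19, giving 19 − 11 = 8 hours of slack.

8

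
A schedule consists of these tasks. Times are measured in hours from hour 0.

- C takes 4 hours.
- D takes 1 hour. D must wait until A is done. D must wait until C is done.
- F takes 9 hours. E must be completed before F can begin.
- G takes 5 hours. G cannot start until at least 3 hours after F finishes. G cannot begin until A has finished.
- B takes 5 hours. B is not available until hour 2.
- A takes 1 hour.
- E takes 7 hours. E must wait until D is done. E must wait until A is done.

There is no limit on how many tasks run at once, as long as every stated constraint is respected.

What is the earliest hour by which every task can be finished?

Nothing blocks C, so it runs from hour 0 to hour 4.
B cannot begin until its own release at hour 2. It runs from hour 2 to 2 + 5 = hour 7.
Nothing blocks A, so it runs from hour 0 to hour 1.
For D: A (finishes hour 1); C (finishes hour 4). Taking the maximum gives a start of hour 4, and it finishes at 4 + 1 = hour 5.
E cannot start until D (finishes hour 5); A (finishes hour 1). The controlling bound is hour 5, so E finishes at 5 + 7 = hour 12.
F waits on E (finishes hour 12), so it starts at hour 12 and finishes at 12 + 9 = hour 21.
For G: F (finishes hour 21, plus 3-hour gap → hour 24); A (finishes hour 1). Taking the maximum gives a start of hour 24, and it finishes at 24 + 5 = hour 29.
All tasks are finished once the last one completes. Finish times: A at 1, B at 7, C at 4, D at 5, E at 12, F at 21, G at 29. The latest is hour 29.

29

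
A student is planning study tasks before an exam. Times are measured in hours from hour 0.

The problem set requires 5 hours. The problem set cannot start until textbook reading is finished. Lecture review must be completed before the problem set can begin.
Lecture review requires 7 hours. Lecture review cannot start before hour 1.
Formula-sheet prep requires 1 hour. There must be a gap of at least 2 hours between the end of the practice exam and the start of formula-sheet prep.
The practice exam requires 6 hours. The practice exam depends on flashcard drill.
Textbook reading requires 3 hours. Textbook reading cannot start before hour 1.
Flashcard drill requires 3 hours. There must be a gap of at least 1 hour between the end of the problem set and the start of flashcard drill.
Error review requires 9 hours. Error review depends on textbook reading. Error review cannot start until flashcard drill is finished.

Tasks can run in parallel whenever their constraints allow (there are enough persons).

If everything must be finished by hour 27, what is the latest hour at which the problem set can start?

9

Formula-sheet prep has no dependents, so it just needs to finish by hour 27. Starting by 27 − 1 = hour 26 achieves that.
The practice exam feeds into formula-sheet prep (must start by hour 26, minus 2-hour gap → hour 24); so the practice exam must finish by hour 24 and therefore start by hour 18.
To finish by hour 27, error review (duration 9) must start no later than hour 18.
Flashcard drill has several dependents: the practice exam (must start by hour 18); error review (must start by hour 18). The earliest of those limits is hour 18, so flashcard drill must start by 18 − 3 = hour 15.
Since flashcard drill (must start by hour 15, minus 1-hour gap → hour 14) depends on it, the problem set must finish by hour 14. Backing off its 5-hour duration gives a latest start of hour 9.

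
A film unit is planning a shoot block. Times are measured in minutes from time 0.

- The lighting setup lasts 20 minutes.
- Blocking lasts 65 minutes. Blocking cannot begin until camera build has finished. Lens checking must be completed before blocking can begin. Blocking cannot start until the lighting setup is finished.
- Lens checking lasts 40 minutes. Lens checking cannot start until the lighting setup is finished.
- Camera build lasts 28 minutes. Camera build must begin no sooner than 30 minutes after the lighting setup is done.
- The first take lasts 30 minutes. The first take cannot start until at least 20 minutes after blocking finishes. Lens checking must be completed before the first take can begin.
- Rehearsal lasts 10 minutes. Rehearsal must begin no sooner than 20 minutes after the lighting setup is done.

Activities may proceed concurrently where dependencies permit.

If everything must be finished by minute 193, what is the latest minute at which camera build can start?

The first take must finish by minute 193; it takes 30 minutes, so it must start by 193 − 30 = minute 163.
Since the first take (must start by minute 163, minus 20-minute gap → minute 143) depends on it, blocking must finish by minute 143. Backing off its 65-minute duration gives a latest start of minute 78.
Camera build feeds into blocking (must start by minute 78); so camera build must finish by minute 78 and therefore start by minute 50.

50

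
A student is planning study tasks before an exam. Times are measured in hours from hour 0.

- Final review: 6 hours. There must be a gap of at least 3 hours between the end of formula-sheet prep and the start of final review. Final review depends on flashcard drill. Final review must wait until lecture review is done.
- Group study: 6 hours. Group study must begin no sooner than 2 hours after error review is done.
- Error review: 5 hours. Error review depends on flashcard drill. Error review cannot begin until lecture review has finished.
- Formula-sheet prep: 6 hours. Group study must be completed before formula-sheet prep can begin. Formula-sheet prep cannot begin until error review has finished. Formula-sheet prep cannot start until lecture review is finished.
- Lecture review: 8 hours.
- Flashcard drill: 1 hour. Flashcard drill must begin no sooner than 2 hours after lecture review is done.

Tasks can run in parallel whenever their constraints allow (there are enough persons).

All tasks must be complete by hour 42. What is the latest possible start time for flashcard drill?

13

Nothing follows final review; the deadline of hour 42 is its only limit. It must start by 42 − 6 = hour 36.
Formula-sheet prep feeds into final review (must start by hour 36, minus 3-hour gap → hour 33); so formula-sheet prep must finish by hour 33 and therefore start by hour 27.
Group study has to be done before formula-sheet prep (must start by hour 27). That means finishing by hour 27, i.e. starting by 27 − 6 = hour 21.
Error review has several dependents: group study (must start by hour 21, minus 2-hour gap → hour 19); formula-sheet prep (must start by hour 27). The earliest of those limits is hour 19, so error review must start by 19 − 5 = hour 14.
Flashcard drill must finish in time for error review (must start by hour 14); final review (must start by hour 36). The tightest is hour 14, so flashcard drill must start by 14 − 1 = hour 13.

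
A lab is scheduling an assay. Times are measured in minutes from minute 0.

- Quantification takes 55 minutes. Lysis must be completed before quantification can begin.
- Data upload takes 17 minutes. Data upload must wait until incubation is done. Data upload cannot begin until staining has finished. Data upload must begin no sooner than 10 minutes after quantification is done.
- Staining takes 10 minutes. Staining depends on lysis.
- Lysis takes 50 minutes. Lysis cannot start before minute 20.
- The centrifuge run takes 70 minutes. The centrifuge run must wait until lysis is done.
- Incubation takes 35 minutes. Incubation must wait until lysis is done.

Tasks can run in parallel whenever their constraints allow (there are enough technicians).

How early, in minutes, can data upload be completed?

152

After its own release at minute 20, lysis can start at minute 20 and finishes at minute 70.
Quantification waits on lysis (finishes minute 70), so it starts at minute 70 and finishes at 70 + 55 = minute 125.
Staining waits on lysis (finishes minute 70), so it starts at minute 70 and finishes at 70 + 10 = minute 80.
Incubation cannot begin until lysis (finishes minute 70). It runs from minute 70 to 70 + 35 = minute 105.
For data upload: incubation (finishes minute 105); staining (finishes minute 80); quantification (finishes minute 125, plus 10-minute gap → minute 135). Taking the maximum gives a start of minute 135, and it finishes at 135 + 17 = minute 152.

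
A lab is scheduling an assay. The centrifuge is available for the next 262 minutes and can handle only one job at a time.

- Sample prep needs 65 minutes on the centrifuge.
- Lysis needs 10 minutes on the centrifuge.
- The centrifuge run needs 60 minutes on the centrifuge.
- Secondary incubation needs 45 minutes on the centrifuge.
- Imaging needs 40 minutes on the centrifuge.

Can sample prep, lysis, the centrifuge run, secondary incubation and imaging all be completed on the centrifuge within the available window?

Yes

Running back to back, the jobs need 65 + 10 + 60 + 45 + 40 = 220 minutes on the centrifuge.
Since 220 ≤ 262, they fit within the window.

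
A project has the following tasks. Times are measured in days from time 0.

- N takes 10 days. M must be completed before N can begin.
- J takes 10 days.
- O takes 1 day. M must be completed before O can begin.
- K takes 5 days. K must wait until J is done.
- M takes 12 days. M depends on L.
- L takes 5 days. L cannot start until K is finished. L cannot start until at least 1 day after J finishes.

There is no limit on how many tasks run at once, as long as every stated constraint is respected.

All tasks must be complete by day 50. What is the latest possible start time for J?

N has no dependents, so it just needs to finish by day 50. Starting by 50 − 10 = day 40 achieves that.
O has no dependents, so it just needs to finish by day 50. Starting by 50 − 1 = day 49 achieves that.
M feeds N (must start by day 40); O (must start by day 49). Taking the minimum, M must finish by day 40 and start by 40 − 12 = day 28.
L has to be done before M (must start by day 28). That means finishing by day 28, i.e. starting by 28 − 5 = day 23.
K has to be done before L (must start by day 23). That means finishing by day 23, i.e. starting by 23 − 5 = day 18.
J must finish in time for K (must start by day 18); L (must start by day 23, minus 1-day gap → day 22). The tightest is day 18, so J must start by 18 − 10 = day 8.

8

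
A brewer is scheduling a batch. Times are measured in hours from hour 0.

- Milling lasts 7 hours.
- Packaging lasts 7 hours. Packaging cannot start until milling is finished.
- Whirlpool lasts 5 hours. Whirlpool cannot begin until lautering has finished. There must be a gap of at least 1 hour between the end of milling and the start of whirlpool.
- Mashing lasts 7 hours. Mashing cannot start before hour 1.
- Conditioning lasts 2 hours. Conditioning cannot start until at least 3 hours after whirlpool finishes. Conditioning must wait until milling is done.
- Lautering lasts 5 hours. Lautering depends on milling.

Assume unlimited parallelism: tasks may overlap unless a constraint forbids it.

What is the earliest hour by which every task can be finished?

22

After its own release at hour 1, mashing can start at hour 1 and finishes at hour 8.
Milling can start immediately at hour 0; it finishes at hour 7.
After milling (finishes hour 7), packaging can start at hour 7 and finishes at hour 14.
Lautering cannot begin until milling (finishes hour 7). It runs from hour 7 to 7 + 5 = hour 12.
For whirlpool: lautering (finishes hour 12); milling (finishes hour 7, plus 1-hour gap → hour 8). Taking the maximum gives a start of hour 12, and it finishes at 12 + 5 = hour 17.
For conditioning: whirlpool (finishes hour 17, plus 3-hour gap → hour 20); milling (finishes hour 7). Taking the maximum gives a start of hour 20, and it finishes at 20 + 2 = hour 22.
All tasks are finished once the last one completes. Finish times: Milling at 7, Mashing at 8, Lautering at 12, Whirlpool at 17, Conditioning at 22, Packaging at 14. The latest is hour 22.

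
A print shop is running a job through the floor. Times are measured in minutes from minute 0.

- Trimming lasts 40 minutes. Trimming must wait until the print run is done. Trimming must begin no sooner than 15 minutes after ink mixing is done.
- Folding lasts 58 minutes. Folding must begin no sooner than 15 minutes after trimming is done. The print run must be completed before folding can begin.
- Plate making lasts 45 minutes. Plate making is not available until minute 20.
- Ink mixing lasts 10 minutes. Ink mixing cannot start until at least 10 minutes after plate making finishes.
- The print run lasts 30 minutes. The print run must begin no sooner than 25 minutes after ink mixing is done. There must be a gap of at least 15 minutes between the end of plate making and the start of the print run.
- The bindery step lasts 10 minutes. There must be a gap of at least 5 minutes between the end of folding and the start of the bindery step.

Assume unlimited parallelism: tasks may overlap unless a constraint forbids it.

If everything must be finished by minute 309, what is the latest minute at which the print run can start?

To finish by minute 309, the bindery step (duration 10) must start no later than minute 299.
Since the bindery step (must start by minute 299, minus 5-minute gap → minute 294) depends on it, folding must finish by minute 294. Backing off its 58-minute duration gives a latest start of minute 236.
Trimming feeds into folding (must start by minute 236, minus 15-minute gap → minute 221); so trimming must finish by minute 221 and therefore start by minute 181.
The print run feeds trimming (must start by minute 181); folding (must start by minute 236). Taking the minimum, the print run must finish by minute 181 and start by 181 − 30 = minute 151.

151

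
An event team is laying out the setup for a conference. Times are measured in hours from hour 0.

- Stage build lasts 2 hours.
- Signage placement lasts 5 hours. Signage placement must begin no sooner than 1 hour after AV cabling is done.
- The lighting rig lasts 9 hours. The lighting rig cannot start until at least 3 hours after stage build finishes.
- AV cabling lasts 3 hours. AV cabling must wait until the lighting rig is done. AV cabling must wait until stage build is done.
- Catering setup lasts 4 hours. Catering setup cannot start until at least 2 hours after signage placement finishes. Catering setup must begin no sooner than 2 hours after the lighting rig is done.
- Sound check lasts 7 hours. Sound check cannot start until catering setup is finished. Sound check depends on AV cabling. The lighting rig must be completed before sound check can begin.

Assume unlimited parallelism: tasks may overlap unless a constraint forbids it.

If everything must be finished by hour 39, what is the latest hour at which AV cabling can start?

Sound check must finish by hour 39; it takes 7 hours, so it must start by 39 − 7 = hour 32.
Since sound check (must start by hour 32) depends on it, catering setup must finish by hour 32. Backing off its 4-hour duration gives a latest start of hour 28.
Signage placement has to be done before catering setup (must start by hour 28, minus 2-hour gap → hour 26). That means finishing by hour 26, i.e. starting by 26 − 5 = hour 21.
For AV cabling: signage placement (must start by hour 21, minus 1-hour gap → hour 20); sound check (must start by hour 32). The most restrictive is hour 20; with a 3-hour duration, AV cabling must start by hour 17.

17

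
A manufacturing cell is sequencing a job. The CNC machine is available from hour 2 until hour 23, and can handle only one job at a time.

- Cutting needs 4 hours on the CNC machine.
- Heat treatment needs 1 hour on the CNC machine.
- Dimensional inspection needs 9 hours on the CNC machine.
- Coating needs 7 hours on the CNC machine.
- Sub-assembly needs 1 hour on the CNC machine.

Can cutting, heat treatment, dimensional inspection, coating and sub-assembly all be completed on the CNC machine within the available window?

The CNC machine window is 23 − 2 = 21 hours.
Running back to back, the jobs need 4 + 1 + 9 + 7 + 1 = 22 hours on the CNC machine.
Since 22 > 21, they cannot all fit.

No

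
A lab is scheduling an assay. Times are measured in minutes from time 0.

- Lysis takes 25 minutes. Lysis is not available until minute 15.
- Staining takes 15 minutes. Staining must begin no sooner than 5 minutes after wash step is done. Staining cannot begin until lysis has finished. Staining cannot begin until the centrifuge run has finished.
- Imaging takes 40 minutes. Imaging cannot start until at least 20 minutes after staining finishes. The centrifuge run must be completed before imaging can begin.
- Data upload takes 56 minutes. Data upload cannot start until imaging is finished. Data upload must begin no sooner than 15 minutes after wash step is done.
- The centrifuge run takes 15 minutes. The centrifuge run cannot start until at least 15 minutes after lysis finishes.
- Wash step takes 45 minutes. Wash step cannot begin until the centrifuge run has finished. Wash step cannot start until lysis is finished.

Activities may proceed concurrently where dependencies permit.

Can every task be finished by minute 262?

Yes

Lysis waits on its own release at minute 15, so it starts at minute 15 and finishes at 15 + 25 = minute 40.
The centrifuge run waits on lysis (finishes minute 40, plus 15-minute gap → minute 55), so it starts at minute 55 and finishes at 55 + 15 = minute 70.
Wash step has to wait for the centrifuge run (finishes minute 70); lysis (finishes minute 40). The latest of these is minute 70, so wash step runs minute 70 to 70 + 45 = minute 115.
Staining needs all of wash step (finishes minute 115, plus 5-minute gap → minute 120); lysis (finishes minute 40); the centrifuge run (finishes minute 70). That puts its earliest start at minute 120; it finishes at 120 + 15 = minute 135.
Imaging needs all of staining (finishes minute 135, plus 20-minute gap → minute 155); the centrifuge run (finishes minute 70). That puts its earliest start at minute 155; it finishes at 155 + 40 = minute 195.
Data upload has to wait for imaging (finishes minute 195); wash step (finishes minute 115, plus 15-minute gap → minute 130). The latest of these is minute 195, so data upload runs minute 195 to 195 + 56 = minute 251.
Every task is finished by minute 251, which is no later than the deadline of 262, so the schedule is feasible.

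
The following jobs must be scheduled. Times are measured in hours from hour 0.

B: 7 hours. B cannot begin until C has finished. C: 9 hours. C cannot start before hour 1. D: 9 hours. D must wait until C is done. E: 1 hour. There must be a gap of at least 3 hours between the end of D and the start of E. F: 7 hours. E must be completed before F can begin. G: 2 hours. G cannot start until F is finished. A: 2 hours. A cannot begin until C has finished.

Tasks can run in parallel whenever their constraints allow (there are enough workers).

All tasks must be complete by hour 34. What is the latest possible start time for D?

12

G has no dependents, so it just needs to finish by hour 34. Starting by 34 − 2 = hour 32 achieves that.
Since G (must start by hour 32) depends on it, F must finish by hour 32. Backing off its 7-hour duration gives a latest start of hour 25.
E must finish before F (must start by hour 25). With a 1-hour duration, E must start by 25 − 1 = hour 24.
Since E (must start by hour 24, minus 3-hour gap → hour 21) depends on it, D must finish by hour 21. Backing off its 9-hour duration gives a latest start of hour 12.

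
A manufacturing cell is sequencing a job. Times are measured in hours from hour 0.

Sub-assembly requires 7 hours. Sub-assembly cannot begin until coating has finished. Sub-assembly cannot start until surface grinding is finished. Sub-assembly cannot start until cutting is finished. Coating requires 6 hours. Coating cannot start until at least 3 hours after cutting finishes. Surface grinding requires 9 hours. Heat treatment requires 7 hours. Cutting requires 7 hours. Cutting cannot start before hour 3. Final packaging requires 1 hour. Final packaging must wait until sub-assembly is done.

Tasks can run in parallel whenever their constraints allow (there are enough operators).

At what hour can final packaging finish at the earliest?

Surface grinding has no prerequisites, so it starts at hour 0 and finishes at hour 9.
Cutting cannot begin until its own release at hour 3. It runs from hour 3 to 3 + 7 = hour 10.
Coating cannot begin until cutting (finishes hour 10, plus 3-hour gap → hour 13). It runs from hour 13 to 13 + 6 = hour 19.
Sub-assembly has to wait for coating (finishes hour 19); surface grinding (finishes hour 9); cutting (finishes hour 10). The latest of these is hour 19, so sub-assembly runs hour 19 to 19 + 7 = hour 26.
Final packaging waits on sub-assembly (finishes hour 26), so it starts at hour 26 and finishes at 26 + 1 = hour 27.

27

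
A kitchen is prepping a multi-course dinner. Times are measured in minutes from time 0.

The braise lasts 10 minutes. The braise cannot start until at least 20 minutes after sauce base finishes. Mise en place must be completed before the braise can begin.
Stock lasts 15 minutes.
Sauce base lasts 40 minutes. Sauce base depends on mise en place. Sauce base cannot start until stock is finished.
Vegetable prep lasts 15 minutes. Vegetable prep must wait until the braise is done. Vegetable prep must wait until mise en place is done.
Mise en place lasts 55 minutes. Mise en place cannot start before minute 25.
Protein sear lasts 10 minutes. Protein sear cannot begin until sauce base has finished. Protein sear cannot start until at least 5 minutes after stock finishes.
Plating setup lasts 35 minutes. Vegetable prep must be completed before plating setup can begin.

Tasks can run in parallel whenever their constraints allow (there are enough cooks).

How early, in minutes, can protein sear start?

Stock can start immediately at minute 0; it finishes at minute 15.
Mise en place waits on its own release at minute 25, so it starts at minute 25 and finishes at 25 + 55 = minute 80.
For sauce base: mise en place (finishes minute 80); stock (finishes minute 15). Taking the maximum gives a start of minute 80, and it finishes at 80 + 40 = minute 120.
Protein sear waits on sauce base (finishes minute 120); stock (finishes minute 15, plus 5-minute gap → minute 20). The latest of these is minute 120, which is the earliest protein sear can start.

120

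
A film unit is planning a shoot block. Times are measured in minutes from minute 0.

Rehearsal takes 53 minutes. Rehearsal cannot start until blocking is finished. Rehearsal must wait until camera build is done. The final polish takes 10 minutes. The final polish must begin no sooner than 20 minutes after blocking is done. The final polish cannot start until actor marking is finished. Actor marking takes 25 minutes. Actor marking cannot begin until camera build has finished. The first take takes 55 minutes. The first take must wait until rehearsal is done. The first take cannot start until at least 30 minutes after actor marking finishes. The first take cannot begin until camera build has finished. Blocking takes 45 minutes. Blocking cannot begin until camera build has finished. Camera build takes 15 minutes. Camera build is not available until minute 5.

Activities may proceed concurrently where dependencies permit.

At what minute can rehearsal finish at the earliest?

Camera build waits on its own release at minute 5, so it starts at minute 5 and finishes at 5 + 15 = minute 20.
Blocking cannot begin until camera build (finishes minute 20). It runs from minute 20 to 20 + 45 = minute 65.
For rehearsal: blocking (finishes minute 65); camera build (finishes minute 20). Taking the maximum gives a start of minute 65, and it finishes at 65 + 53 = minute 118.

118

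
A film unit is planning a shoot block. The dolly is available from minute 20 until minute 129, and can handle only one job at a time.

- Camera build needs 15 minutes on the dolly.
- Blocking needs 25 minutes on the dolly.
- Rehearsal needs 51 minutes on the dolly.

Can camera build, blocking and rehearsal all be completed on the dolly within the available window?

The dolly window is 129 − 20 = 109 minutes.
Running back to back, the jobs need 15 + 25 + 51 = 91 minutes on the dolly.
Since 91 ≤ 109, they fit within the window.

Yes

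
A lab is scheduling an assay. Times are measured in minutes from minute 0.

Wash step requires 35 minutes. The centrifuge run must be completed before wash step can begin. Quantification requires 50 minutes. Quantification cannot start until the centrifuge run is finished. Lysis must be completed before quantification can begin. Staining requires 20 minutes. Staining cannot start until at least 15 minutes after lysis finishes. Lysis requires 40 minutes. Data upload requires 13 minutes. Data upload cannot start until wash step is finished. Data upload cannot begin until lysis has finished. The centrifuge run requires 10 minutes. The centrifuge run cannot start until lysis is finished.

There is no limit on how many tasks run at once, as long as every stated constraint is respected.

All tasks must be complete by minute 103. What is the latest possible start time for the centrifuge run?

Nothing follows data upload; the deadline of minute 103 is its only limit. It must start by 103 − 13 = minute 90.
Wash step must finish before data upload (must start by minute 90). With a 35-minute duration, wash step must start by 90 − 35 = minute 55.
Nothing follows quantification; the deadline of minute 103 is its only limit. It must start by 103 − 50 = minute 53.
The centrifuge run has several dependents: wash step (must start by minute 55); quantification (must start by minute 53). The earliest of those limits is minute 53, so the centrifuge run must start by 53 − 10 = minute 43.

43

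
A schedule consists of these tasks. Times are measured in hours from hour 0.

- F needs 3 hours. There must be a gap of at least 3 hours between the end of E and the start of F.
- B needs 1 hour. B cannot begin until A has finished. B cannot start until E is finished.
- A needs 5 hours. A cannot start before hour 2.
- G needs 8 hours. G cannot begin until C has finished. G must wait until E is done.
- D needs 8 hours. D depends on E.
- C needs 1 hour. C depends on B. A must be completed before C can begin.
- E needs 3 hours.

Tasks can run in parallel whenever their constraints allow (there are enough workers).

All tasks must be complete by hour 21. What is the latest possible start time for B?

Nothing follows G; the deadline of hour 21 is its only limit. It must start by 21 − 8 = hour 13.
Since G (must start by hour 13) depends on it, C must finish by hour 13. Backing off its 1-hour duration gives a latest start of hour 12.
B must finish before C (must start by hour 12). With a 1-hour duration, B must start by 12 − 1 = hour 11.

11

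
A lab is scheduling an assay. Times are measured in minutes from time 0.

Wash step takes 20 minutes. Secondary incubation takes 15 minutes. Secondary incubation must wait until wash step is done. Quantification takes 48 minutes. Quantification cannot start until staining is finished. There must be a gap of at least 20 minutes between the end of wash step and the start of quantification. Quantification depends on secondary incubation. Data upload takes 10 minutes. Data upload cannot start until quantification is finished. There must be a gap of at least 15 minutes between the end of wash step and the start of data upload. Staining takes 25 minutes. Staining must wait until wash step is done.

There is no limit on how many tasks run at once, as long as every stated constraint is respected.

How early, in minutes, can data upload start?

93

Wash step has no prerequisites, so it starts at minute 0 and finishes at minute 20.
Secondary incubation cannot begin until wash step (finishes minute 20). It runs from minute 20 to 20 + 15 = minute 35.
Staining cannot begin until wash step (finishes minute 20). It runs from minute 20 to 20 + 25 = minute 45.
Quantification cannot start until staining (finishes minute 45); wash step (finishes minute 20, plus 20-minute gap → minute 40); secondary incubation (finishes minute 35). The controlling bound is minute 45, so quantification finishes at 45 + 48 = minute 93.
Data upload waits on quantification (finishes minute 93); wash step (finishes minute 20, plus 15-minute gap → minute 35). The latest of these is minute 93, which is the earliest data upload can start.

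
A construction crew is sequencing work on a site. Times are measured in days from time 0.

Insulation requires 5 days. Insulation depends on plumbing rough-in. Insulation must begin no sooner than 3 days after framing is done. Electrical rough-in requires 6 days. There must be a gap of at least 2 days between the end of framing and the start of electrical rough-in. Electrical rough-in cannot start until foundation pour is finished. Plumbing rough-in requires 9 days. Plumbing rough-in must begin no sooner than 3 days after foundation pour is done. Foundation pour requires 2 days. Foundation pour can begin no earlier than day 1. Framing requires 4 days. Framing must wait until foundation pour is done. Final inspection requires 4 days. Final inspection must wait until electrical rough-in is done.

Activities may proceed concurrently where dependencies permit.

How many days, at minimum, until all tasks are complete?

20

After its own release at day 1, foundation pour can start at day 1 and finishes at day 3.
Plumbing rough-in waits on foundation pour (finishes day 3, plus 3-day gap → day 6), so it starts at day 6 and finishes at 6 + 9 = day 15.
Framing waits on foundation pour (finishes day 3), so it starts at day 3 and finishes at 3 + 4 = day 7.
Insulation has to wait for plumbing rough-in (finishes day 15); framing (finishes day 7, plus 3-day gap → day 10). The latest of these is day 15, so insulation runs day 15 to 15 + 5 = day 20.
Electrical rough-in cannot start until framing (finishes day 7, plus 2-day gap → day 9); foundation pour (finishes day 3). The controlling bound is day 9, so electrical rough-in finishes at 9 + 6 = day 15.
Final inspection waits on electrical rough-in (finishes day 15), so it starts at day 15 and finishes at 15 + 4 = day 19.
All tasks are finished once the last one completes. Finish times: Foundation pour at 3, Framing at 7, Plumbing rough-in at 15, Electrical rough-in at 15, Insulation at 20, Final inspection at 19. The latest is day 20.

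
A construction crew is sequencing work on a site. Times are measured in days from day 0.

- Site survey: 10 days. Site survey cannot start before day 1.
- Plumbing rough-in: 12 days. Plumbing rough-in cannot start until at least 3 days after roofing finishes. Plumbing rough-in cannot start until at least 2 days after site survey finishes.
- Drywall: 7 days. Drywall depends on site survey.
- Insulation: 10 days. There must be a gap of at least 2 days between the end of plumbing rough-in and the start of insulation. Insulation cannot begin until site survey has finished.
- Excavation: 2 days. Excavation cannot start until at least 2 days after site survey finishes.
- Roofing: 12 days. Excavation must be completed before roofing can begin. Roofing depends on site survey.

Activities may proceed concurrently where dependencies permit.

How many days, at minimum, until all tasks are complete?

54

After its own release at day 1, site survey can start at day 1 and finishes at day 11.
After site survey (finishes day 11), drywall can start at day 11 and finishes at day 18.
Excavation cannot begin until site survey (finishes day 11, plus 2-day gap → day 13). It runs from day 13 to 13 + 2 = day 15.
Roofing cannot start until excavation (finishes day 15); site survey (finishes day 11). The controlling bound is day 15, so roofing finishes at 15 + 12 = day 27.
Plumbing rough-in needs all of roofing (finishes day 27, plus 3-day gap → day 30); site survey (finishes day 11, plus 2-day gap → day 13). That puts its earliest start at day 30; it finishes at 30 + 12 = day 42.
Insulation needs all of plumbing rough-in (finishes day 42, plus 2-day gap → day 44); site survey (finishes day 11). That puts its earliest start at day 44; it finishes at 44 + 10 = day 54.
All tasks are finished once the last one completes. Finish times: Site survey at 11, Excavation at 15, Roofing at 27, Plumbing rough-in at 42, Insulation at 54, Drywall at 18. The latest is day 54.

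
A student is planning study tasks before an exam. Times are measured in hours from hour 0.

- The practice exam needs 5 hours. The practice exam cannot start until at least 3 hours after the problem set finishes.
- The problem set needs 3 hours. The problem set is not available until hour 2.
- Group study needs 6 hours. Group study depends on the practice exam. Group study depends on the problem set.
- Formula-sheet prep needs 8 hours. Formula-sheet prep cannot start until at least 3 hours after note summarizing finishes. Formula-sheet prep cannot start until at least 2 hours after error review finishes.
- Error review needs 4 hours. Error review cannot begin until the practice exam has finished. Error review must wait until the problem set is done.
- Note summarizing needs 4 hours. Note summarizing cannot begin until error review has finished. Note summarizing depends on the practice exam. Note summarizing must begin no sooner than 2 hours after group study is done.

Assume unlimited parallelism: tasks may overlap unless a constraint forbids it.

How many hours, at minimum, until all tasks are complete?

The problem set waits on its own release at hour 2, so it starts at hour 2 and finishes at 2 + 3 = hour 5.
The practice exam waits on the problem set (finishes hour 5, plus 3-hour gap → hour 8), so it starts at hour 8 and finishes at 8 + 5 = hour 13.
Group study needs all of the practice exam (finishes hour 13); the problem set (finishes hour 5). That puts its earliest start at hour 13; it finishes at 13 + 6 = hour 19.
Error review has to wait for the practice exam (finishes hour 13); the problem set (finishes hour 5). The latest of these is hour 13, so error review runs hour 13 to 13 + 4 = hour 17.
Note summarizing has to wait for error review (finishes hour 17); the practice exam (finishes hour 13); group study (finishes hour 19, plus 2-hour gap → hour 21). The latest of these is hour 21, so note summarizing runs hour 21 to 21 + 4 = hour 25.
Formula-sheet prep cannot start until note summarizing (finishes hour 25, plus 3-hour gap → hour 28); error review (finishes hour 17, plus 2-hour gap → hour 19). The controlling bound is hour 28, so formula-sheet prep finishes at 28 + 8 = hour 36.
All tasks are finished once the last one completes. Finish times: The problem set at 5, The practice exam at 13, Error review at 17, Group study at 19, Note summarizing at 25, Formula-sheet prep at 36. The latest is hour 36.

36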